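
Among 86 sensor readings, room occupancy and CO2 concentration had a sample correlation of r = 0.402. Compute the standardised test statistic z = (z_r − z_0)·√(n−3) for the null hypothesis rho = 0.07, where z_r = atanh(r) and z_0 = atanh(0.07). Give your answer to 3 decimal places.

Fisher z: atanh(0.402) = 0.426032, atanh(0.07) = 0.070115
z = (z_r − z_0)·√(n−3) = (0.426032 − 0.070115)·√83 = 0.355917 · 9.110434 = 3.243

3.243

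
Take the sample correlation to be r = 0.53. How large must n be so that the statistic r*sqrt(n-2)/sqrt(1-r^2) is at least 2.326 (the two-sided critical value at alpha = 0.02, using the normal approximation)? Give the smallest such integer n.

Need r·√(n−2)/√(1−r²) ≥ 2.326
√(n−2) ≥ 2.326·√(1−0.2809) / 0.53 = 2.326·0.847998 / 0.53 = 3.7216
n−2 ≥ 13.8503  ⇒  n ≥ 15.8503
Smallest integer n = 16

16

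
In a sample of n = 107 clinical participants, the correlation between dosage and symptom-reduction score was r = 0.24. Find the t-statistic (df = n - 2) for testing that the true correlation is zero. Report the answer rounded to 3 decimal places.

1 − r² = 1 − 0.0576 = 0.9424;  √(1−r²) = 0.970773
√(n−2) = √105 = 10.246951
t = r·√(n−2)/√(1−r²) = 0.24 · 10.246951 / 0.970773 = 2.533

2.533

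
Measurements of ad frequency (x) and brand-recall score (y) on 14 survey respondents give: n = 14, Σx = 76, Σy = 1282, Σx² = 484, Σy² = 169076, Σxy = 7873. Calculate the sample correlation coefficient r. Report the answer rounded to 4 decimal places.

0.4755

S_xy = nΣxy − ΣxΣy = 14·7873 − 76·1282 = 110222 − 97432 = 12790
S_xx = nΣx² − (Σx)² = 14·484 − 76² = 6776 − 5776 = 1000
S_yy = nΣy² − (Σy)² = 14·169076 − 1282² = 2367064 − 1643524 = 723540
r = S_xy / √(S_xx·S_yy) = 12790 / √(1000·723540) = 12790 / √723540000 = 12790 / 26898.6989 = 0.4755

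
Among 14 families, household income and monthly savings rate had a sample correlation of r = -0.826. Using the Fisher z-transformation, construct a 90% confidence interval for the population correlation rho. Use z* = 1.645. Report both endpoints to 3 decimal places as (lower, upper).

z_r = atanh(-0.826) = -1.175414;  SE = 1/√(n−3) = 1/√11 = 0.301511
z-limits: -1.175414 ± 1.645·0.301511 = -1.175414 ± 0.495986 = [-1.671400, -0.679428]
ρ-limits: (tanh -1.671400, tanh -0.679428) = (-0.932, -0.591)

(-0.932, -0.591)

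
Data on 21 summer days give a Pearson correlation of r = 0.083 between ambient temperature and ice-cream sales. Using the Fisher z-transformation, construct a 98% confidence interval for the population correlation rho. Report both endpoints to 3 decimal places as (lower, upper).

(-0.434, 0.559)

z_r = atanh(0.083) = 0.083191;  SE = 1/√(n−3) = 1/√18 = 0.235702
z-limits: 0.083191 ± 2.326·0.235702 = 0.083191 ± 0.548243 = [-0.465052, 0.631434]
ρ-limits: (tanh -0.465052, tanh 0.631434) = (-0.434, 0.559)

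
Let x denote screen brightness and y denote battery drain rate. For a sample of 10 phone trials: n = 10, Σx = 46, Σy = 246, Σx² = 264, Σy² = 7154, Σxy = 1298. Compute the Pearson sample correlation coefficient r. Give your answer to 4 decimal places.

0.6923

S_xy = nΣxy − ΣxΣy = 10·1298 − 46·246 = 12980 − 11316 = 1664
S_xx = nΣx² − (Σx)² = 10·264 − 46² = 2640 − 2116 = 524
S_yy = nΣy² − (Σy)² = 10·7154 − 246² = 71540 − 60516 = 11024
r = S_xy / √(S_xx·S_yy) = 1664 / √(524·11024) = 1664 / √5776576 = 1664 / 2403.4509 = 0.6923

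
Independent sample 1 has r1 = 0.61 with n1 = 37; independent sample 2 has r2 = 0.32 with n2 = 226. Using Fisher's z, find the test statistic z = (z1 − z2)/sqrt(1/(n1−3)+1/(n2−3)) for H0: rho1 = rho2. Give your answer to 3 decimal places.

z1 = atanh(0.61) = 0.708921,  z2 = atanh(0.32) = 0.331647
SE = √(1/(n1−3) + 1/(n2−3)) = √(1/34 + 1/223) = √(0.0294118 + 0.0044843) = √0.0338961 = 0.184109
z = (z1 − z2)/SE = (0.708921 − 0.331647) / 0.184109 = 0.377274 / 0.184109 = 2.049

2.049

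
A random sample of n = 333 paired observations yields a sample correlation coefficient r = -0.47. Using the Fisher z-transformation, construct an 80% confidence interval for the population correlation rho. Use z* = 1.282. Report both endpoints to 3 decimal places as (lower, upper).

(-0.523, -0.413)

z_r = atanh(-0.47) = -0.510070;  SE = 1/√(n−3) = 1/√330 = 0.055048
z-limits: -0.510070 ± 1.282·0.055048 = -0.510070 ± 0.070572 = [-0.580642, -0.439498]
ρ-limits: (tanh -0.580642, tanh -0.439498) = (-0.523, -0.413)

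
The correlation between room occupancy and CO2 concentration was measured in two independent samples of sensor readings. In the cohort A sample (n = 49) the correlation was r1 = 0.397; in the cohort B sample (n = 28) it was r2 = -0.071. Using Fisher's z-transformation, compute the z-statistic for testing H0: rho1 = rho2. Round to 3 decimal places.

1.977

Fisher z-transforms: z1 = atanh(0.397) = 0.420083, z2 = atanh(-0.071) = -0.071120; difference d = 0.491203
Var(d) = 1/46 + 1/25 = 0.0217391 + 0.0400000 = 0.0617391
z = d/√Var(d) = 0.491203 / √0.0617391 = 0.491203 / 0.248474 = 1.977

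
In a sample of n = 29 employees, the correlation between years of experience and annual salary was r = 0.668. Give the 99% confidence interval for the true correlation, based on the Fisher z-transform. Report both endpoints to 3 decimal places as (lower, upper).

z_r = atanh(0.668) = 0.807123;  SE = 1/√(n−3) = 1/√26 = 0.196116
z-limits: 0.807123 ± 2.576·0.196116 = 0.807123 ± 0.505195 = [0.301928, 1.312318]
ρ-limits: (tanh 0.301928, tanh 1.312318) = (0.293, 0.865)

(0.293, 0.865)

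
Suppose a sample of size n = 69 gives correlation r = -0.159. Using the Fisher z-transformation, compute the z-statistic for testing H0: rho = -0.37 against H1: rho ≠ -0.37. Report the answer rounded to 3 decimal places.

Fisher z: atanh(-0.159) = -0.160361, atanh(-0.37) = -0.388423
z = (z_r − z_0)·√(n−3) = (-0.160361 − (-0.388423))·√66 = 0.228062 · 8.124038 = 1.853

1.853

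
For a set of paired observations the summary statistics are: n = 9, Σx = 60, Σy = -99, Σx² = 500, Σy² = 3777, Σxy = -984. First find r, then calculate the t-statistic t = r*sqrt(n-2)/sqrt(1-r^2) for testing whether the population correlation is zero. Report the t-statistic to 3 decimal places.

-2.118

Numerator: nΣxy − (Σx)(Σy) = 9·(-984) − (60)(-99) = -2916
Denominator: √[(nΣx²−(Σx)²)(nΣy²−(Σy)²)]
  nΣx²−(Σx)² = 9·500 − 3600 = 900;  nΣy²−(Σy)² = 9·3777 − 9801 = 24192
  √(900·24192) = √21772800 = 4666.1333
r = -2916 / 4666.1333 = -0.6249
t = r·√(n−2)/√(1−r²) = -0.6249·√7 / √(1−0.390500) = -1.653330 / 0.780705 = -2.118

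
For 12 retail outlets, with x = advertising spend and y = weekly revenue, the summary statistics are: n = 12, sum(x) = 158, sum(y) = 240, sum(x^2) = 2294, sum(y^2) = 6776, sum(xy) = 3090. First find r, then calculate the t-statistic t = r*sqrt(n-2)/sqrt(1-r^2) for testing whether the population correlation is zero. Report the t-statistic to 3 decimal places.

-0.343

Numerator: nΣxy − (Σx)(Σy) = 12·3090 − (158)(240) = -840
Denominator: √[(nΣx²−(Σx)²)(nΣy²−(Σy)²)]
  nΣx²−(Σx)² = 12·2294 − 24964 = 2564;  nΣy²−(Σy)² = 12·6776 − 57600 = 23712
  √(2564·23712) = √60797568 = 7797.2795
r = -840 / 7797.2795 = -0.1077
t = r·√(n−2)/√(1−r²) = -0.1077·√10 / √(1−0.011599) = -0.340577 / 0.994184 = -0.343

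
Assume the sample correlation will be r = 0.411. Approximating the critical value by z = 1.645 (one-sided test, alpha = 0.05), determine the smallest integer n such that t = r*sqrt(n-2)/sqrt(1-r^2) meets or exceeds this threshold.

Need r·√(n−2)/√(1−r²) ≥ 1.645
√(n−2) ≥ 1.645·√(1−0.168921) / 0.411 = 1.645·0.911635 / 0.411 = 3.6488
n−2 ≥ 13.3137  ⇒  n ≥ 15.3137
Smallest integer n = 16

16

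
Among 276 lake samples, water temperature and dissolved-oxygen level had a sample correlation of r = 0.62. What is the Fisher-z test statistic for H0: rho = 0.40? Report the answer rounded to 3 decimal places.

4.979

Fisher z: atanh(0.62) = 0.725005, atanh(0.40) = 0.423649
z = (z_r − z_0)·√(n−3) = (0.725005 − 0.423649)·√273 = 0.301356 · 16.522712 = 4.979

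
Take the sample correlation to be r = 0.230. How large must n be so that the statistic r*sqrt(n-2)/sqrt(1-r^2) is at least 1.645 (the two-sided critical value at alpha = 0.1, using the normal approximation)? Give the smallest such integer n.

Need r·√(n−2)/√(1−r²) ≥ 1.645
√(n−2) ≥ 1.645·√(1−0.052900) / 0.230 = 1.645·0.973191 / 0.230 = 6.9604
n−2 ≥ 48.4472  ⇒  n ≥ 50.4472
Smallest integer n = 51

51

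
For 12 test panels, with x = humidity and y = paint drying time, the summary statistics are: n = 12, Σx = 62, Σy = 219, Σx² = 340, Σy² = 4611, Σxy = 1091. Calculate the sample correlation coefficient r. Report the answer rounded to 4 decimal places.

Numerator: nΣxy − (Σx)(Σy) = 12·1091 − (62)(219) = -486
Denominator: √[(nΣx²−(Σx)²)(nΣy²−(Σy)²)]
  nΣx²−(Σx)² = 12·340 − 3844 = 236;  nΣy²−(Σy)² = 12·4611 − 47961 = 7371
  √(236·7371) = √1739556 = 1318.9223
r = -486 / 1318.9223 = -0.3685

-0.3685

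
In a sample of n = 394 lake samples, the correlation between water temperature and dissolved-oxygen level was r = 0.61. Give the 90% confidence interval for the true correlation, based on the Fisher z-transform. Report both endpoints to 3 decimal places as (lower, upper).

(0.555, 0.660)

z_r = atanh(0.61) = 0.708921;  SE = 1/√(n−3) = 1/√391 = 0.050572
z-limits: 0.708921 ± 1.645·0.050572 = 0.708921 ± 0.083191 = [0.625730, 0.792112]
ρ-limits: (tanh 0.625730, tanh 0.792112) = (0.555, 0.660)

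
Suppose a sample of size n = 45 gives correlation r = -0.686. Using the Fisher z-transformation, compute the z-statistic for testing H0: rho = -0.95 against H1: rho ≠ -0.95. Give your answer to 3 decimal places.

z_r = atanh(-0.686) = -0.840361,  z_0 = atanh(-0.95) = -1.831781
SE = 1/√(n−3) = 1/√42 = 0.154303
z = (z_r − z_0)/SE = (-0.840361 − (-1.831781)) / 0.154303 = 0.991420 / 0.154303 = 6.425

6.425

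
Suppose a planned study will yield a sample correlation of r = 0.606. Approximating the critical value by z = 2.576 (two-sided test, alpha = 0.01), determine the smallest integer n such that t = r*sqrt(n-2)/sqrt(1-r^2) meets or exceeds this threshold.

Need r·√(n−2)/√(1−r²) ≥ 2.576
√(n−2) ≥ 2.576·√(1−0.367236) / 0.606 = 2.576·0.795465 / 0.606 = 3.3814
n−2 ≥ 11.4339  ⇒  n ≥ 13.4339
Smallest integer n = 14

14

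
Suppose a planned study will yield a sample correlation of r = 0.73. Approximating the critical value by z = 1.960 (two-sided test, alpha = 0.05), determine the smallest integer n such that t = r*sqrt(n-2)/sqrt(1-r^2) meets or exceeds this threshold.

6

Need r·√(n−2)/√(1−r²) ≥ 1.960
√(n−2) ≥ 1.960·√(1−0.5329) / 0.73 = 1.960·0.683447 / 0.73 = 1.8350
n−2 ≥ 3.3672  ⇒  n ≥ 5.3672
Smallest integer n = 6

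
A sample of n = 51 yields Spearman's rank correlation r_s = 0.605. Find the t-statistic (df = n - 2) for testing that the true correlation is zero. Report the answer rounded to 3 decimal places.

5.319

1 − r_s² = 1 − 0.366025 = 0.633975;  √(1−r_s²) = 0.796225
√(n−2) = √49 = 7.000000
t = r_s·√(n−2)/√(1−r_s²) = 0.605 · 7.000000 / 0.796225 = 5.319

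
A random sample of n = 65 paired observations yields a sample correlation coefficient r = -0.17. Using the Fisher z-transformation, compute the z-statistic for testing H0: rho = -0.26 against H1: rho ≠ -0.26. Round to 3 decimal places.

0.744

z_r = atanh(-0.17) = -0.171667,  z_0 = atanh(-0.26) = -0.266108
SE = 1/√(n−3) = 1/√62 = 0.127000
z = (z_r − z_0)/SE = (-0.171667 − (-0.266108)) / 0.127000 = 0.094441 / 0.127000 = 0.744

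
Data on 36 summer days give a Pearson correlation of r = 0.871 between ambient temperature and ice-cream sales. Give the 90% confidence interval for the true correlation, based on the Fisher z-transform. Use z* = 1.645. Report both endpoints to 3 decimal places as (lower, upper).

(0.782, 0.925)

z_r = atanh(0.871) = 1.337208;  SE = 1/√(n−3) = 1/√33 = 0.174078
z-limits: 1.337208 ± 1.645·0.174078 = 1.337208 ± 0.286358 = [1.050850, 1.623566]
ρ-limits: (tanh 1.050850, tanh 1.623566) = (0.782, 0.925)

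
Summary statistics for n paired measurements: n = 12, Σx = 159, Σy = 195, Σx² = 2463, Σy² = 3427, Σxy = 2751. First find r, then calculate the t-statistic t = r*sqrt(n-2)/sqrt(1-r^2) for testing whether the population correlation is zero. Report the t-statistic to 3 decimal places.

2.090

Numerator: nΣxy − (Σx)(Σy) = 12·2751 − (159)(195) = 2007
Denominator: √[(nΣx²−(Σx)²)(nΣy²−(Σy)²)]
  nΣx²−(Σx)² = 12·2463 − 25281 = 4275;  nΣy²−(Σy)² = 12·3427 − 38025 = 3099
  √(4275·3099) = √13248225 = 3639.8111
r = 2007 / 3639.8111 = 0.5514
t = r·√(n−2)/√(1−r²) = 0.5514·√10 / √(1−0.304042) = 1.743680 / 0.834241 = 2.090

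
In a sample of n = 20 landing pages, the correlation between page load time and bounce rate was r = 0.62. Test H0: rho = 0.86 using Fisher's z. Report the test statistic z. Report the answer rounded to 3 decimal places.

z_r = atanh(0.62) = 0.725005,  z_0 = atanh(0.86) = 1.293345
SE = 1/√(n−3) = 1/√17 = 0.242536
z = (z_r − z_0)/SE = (0.725005 − 1.293345) / 0.242536 = -0.568340 / 0.242536 = -2.343

-2.343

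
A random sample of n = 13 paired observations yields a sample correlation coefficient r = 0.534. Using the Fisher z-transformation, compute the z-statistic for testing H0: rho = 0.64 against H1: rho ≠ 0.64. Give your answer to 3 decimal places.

Fisher z: atanh(0.534) = 0.595724, atanh(0.64) = 0.758174
z = (z_r − z_0)·√(n−3) = (0.595724 − 0.758174)·√10 = -0.162450 · 3.162278 = -0.514

-0.514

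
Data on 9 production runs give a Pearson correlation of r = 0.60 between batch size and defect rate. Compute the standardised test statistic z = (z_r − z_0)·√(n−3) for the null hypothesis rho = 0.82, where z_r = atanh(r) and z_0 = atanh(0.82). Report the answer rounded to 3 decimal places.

Fisher z: atanh(0.60) = 0.693147, atanh(0.82) = 1.156817
z = (z_r − z_0)·√(n−3) = (0.693147 − 1.156817)·√6 = -0.463670 · 2.449490 = -1.136

-1.136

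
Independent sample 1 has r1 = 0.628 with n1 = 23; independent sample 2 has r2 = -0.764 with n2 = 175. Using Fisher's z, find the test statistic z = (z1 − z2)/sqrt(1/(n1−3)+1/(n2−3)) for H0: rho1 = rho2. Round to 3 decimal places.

7.381

Fisher z-transforms: z1 = atanh(0.628) = 0.738107, z2 = atanh(-0.764) = -1.005754; difference d = 1.743861
Var(d) = 1/20 + 1/172 = 0.0500000 + 0.0058140 = 0.0558140
z = d/√Var(d) = 1.743861 / √0.0558140 = 1.743861 / 0.236250 = 7.381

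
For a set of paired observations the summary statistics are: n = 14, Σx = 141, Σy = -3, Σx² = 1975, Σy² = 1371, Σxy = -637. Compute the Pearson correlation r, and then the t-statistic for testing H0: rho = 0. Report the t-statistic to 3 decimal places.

-3.356

S_xy = nΣxy − ΣxΣy = 14·(-637) − 141·(-3) = -8918 − (-423) = -8495
S_xx = nΣx² − (Σx)² = 14·1975 − 141² = 27650 − 19881 = 7769
S_yy = nΣy² − (Σy)² = 14·1371 − (-3)² = 19194 − 9 = 19185
r = S_xy / √(S_xx·S_yy) = -8495 / √(7769·19185) = -8495 / √149048265 = -8495 / 12208.5325 = -0.6958
t = r·√(n−2)/√(1−r²) = -0.6958·√12 / √(1−0.484138) = -2.410322 / 0.718235 = -3.356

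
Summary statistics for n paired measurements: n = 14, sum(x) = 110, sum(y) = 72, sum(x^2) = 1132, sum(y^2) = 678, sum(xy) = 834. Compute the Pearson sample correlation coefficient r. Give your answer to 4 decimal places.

S_xy = nΣxy − ΣxΣy = 14·834 − 110·72 = 11676 − 7920 = 3756
S_xx = nΣx² − (Σx)² = 14·1132 − 110² = 15848 − 12100 = 3748
S_yy = nΣy² − (Σy)² = 14·678 − 72² = 9492 − 5184 = 4308
r = S_xy / √(S_xx·S_yy) = 3756 / √(3748·4308) = 3756 / √16146384 = 3756 / 4018.2563 = 0.9347

0.9347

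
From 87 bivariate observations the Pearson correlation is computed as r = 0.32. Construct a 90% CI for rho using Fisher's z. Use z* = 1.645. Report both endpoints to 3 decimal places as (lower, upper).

z_r = atanh(0.32) = 0.331647;  SE = 1/√(n−3) = 1/√84 = 0.109109
z-limits: 0.331647 ± 1.645·0.109109 = 0.331647 ± 0.179484 = [0.152163, 0.511131]
ρ-limits: (tanh 0.152163, tanh 0.511131) = (0.151, 0.471)

(0.151, 0.471)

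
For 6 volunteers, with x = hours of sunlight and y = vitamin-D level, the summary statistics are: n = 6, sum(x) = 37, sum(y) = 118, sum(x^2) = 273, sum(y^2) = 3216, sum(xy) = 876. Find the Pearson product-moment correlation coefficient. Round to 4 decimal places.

0.7404

Numerator: nΣxy − (Σx)(Σy) = 6·876 − (37)(118) = 890
Denominator: √[(nΣx²−(Σx)²)(nΣy²−(Σy)²)]
  nΣx²−(Σx)² = 6·273 − 1369 = 269;  nΣy²−(Σy)² = 6·3216 − 13924 = 5372
  √(269·5372) = √1445068 = 1202.1098
r = 890 / 1202.1098 = 0.7404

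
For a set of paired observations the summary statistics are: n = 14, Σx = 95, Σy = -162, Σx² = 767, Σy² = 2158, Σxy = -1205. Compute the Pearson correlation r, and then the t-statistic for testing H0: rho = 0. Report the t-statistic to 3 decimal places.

-2.389

S_xy = nΣxy − ΣxΣy = 14·(-1205) − 95·(-162) = -16870 − (-15390) = -1480
S_xx = nΣx² − (Σx)² = 14·767 − 95² = 10738 − 9025 = 1713
S_yy = nΣy² − (Σy)² = 14·2158 − (-162)² = 30212 − 26244 = 3968
r = S_xy / √(S_xx·S_yy) = -1480 / √(1713·3968) = -1480 / √6797184 = -1480 / 2607.1410 = -0.5677
t = r·√(n−2)/√(1−r²) = -0.5677·√12 / √(1−0.322283) = -1.966570 / 0.823236 = -2.389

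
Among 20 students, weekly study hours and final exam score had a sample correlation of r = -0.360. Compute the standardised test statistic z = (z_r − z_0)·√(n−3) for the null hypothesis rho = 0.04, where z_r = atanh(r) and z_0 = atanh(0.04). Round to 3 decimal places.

z_r = atanh(-0.360) = -0.376886,  z_0 = atanh(0.04) = 0.040021
SE = 1/√(n−3) = 1/√17 = 0.242536
z = (z_r − z_0)/SE = (-0.376886 − 0.040021) / 0.242536 = -0.416907 / 0.242536 = -1.719

-1.719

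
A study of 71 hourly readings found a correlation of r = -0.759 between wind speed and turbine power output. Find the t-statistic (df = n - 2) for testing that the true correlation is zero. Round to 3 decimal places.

t = r·√(n−2) / √(1−r²) with r = -0.759, n = 71
  = -0.759·√69 / √(1 − 0.576081)
  = -0.759·8.306624 / 0.651091
  = -6.304728 / 0.651091 = -9.683

-9.683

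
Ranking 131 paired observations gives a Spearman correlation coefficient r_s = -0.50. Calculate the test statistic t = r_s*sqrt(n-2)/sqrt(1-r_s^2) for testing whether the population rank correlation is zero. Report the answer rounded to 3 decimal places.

1 − r_s² = 1 − 0.2500 = 0.7500;  √(1−r_s²) = 0.866025
√(n−2) = √129 = 11.357817
t = r_s·√(n−2)/√(1−r_s²) = -0.50 · 11.357817 / 0.866025 = -6.557

-6.557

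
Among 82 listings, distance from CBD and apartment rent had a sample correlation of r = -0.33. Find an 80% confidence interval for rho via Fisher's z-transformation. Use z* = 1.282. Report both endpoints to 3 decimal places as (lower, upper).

(-0.452, -0.196)

z_r = atanh(-0.33) = -0.342828;  SE = 1/√(n−3) = 1/√79 = 0.112509
z-limits: -0.342828 ± 1.282·0.112509 = -0.342828 ± 0.144237 = [-0.487065, -0.198591]
ρ-limits: (tanh -0.487065, tanh -0.198591) = (-0.452, -0.196)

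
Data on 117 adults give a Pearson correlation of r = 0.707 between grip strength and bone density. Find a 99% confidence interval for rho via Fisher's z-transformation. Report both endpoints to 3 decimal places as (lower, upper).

Fisher z: z_r = atanh(r) = ½·ln((1+0.707)/(1−0.707)) = 0.881160
SE(z) = 1/√(n−3) = 1/√114 = 0.093659
99% ⇒ z* = 2.576; margin = 2.576·0.093659 = 0.241266
CI on z-scale: (0.639894, 1.122426)
Back-transform: tanh(0.639894) = 0.564827, tanh(1.122426) = 0.808411

(0.565, 0.808)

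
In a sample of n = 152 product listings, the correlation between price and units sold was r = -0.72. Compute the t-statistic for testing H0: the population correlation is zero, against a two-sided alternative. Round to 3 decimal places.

t = r·√(n−2) / √(1−r²) with r = -0.72, n = 152
  = -0.72·√150 / √(1 − 0.5184)
  = -0.72·12.247449 / 0.693974
  = -8.818163 / 0.693974 = -12.707

-12.707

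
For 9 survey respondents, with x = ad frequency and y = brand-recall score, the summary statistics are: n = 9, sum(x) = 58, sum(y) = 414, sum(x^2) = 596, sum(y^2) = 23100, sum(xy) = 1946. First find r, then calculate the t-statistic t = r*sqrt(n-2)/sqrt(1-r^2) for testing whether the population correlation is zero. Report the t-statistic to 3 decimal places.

-3.099

S_xy = nΣxy − ΣxΣy = 9·1946 − 58·414 = 17514 − 24012 = -6498
S_xx = nΣx² − (Σx)² = 9·596 − 58² = 5364 − 3364 = 2000
S_yy = nΣy² − (Σy)² = 9·23100 − 414² = 207900 − 171396 = 36504
r = S_xy / √(S_xx·S_yy) = -6498 / √(2000·36504) = -6498 / √73008000 = -6498 / 8544.4719 = -0.7605
t = r·√(n−2)/√(1−r²) = -0.7605·√7 / √(1−0.578360) = -2.012094 / 0.649338 = -3.099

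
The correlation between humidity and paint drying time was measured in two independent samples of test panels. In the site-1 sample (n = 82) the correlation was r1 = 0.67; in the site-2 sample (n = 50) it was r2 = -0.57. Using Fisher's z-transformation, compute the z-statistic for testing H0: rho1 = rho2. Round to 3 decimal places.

7.916

z1 = atanh(0.67) = 0.810743,  z2 = atanh(-0.57) = -0.647523
SE = √(1/(n1−3) + 1/(n2−3)) = √(1/79 + 1/47) = √(0.0126582 + 0.0212766) = √0.0339348 = 0.184214
z = (z1 − z2)/SE = (0.810743 − (-0.647523)) / 0.184214 = 1.458266 / 0.184214 = 7.916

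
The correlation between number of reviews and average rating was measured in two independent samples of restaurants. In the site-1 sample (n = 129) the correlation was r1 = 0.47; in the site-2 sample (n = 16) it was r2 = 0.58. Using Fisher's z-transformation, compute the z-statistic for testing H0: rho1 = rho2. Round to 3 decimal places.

-0.523

z1 = atanh(0.47) = 0.510070,  z2 = atanh(0.58) = 0.662463
SE = √(1/(n1−3) + 1/(n2−3)) = √(1/126 + 1/13) = √(0.0079365 + 0.0769231) = √0.0848596 = 0.291307
z = (z1 − z2)/SE = (0.510070 − 0.662463) / 0.291307 = -0.152393 / 0.291307 = -0.523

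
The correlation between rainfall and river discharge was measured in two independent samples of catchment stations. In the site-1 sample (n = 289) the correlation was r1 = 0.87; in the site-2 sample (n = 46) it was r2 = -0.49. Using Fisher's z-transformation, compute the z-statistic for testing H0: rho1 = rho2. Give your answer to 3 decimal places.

11.428

z1 = atanh(0.87) = 1.333080,  z2 = atanh(-0.49) = -0.536060
SE = √(1/(n1−3) + 1/(n2−3)) = √(1/286 + 1/43) = √(0.0034965 + 0.0232558) = √0.0267523 = 0.163561
z = (z1 − z2)/SE = (1.333080 − (-0.536060)) / 0.163561 = 1.869140 / 0.163561 = 11.428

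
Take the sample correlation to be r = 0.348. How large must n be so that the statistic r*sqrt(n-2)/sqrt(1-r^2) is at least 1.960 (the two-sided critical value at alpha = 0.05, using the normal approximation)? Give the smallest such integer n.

Need r·√(n−2)/√(1−r²) ≥ 1.960
√(n−2) ≥ 1.960·√(1−0.121104) / 0.348 = 1.960·0.937495 / 0.348 = 5.2801
n−2 ≥ 27.8795  ⇒  n ≥ 29.8795
Smallest integer n = 30

30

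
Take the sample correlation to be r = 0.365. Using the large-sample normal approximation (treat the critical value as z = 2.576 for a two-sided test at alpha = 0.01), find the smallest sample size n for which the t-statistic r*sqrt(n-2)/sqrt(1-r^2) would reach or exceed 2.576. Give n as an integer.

46

Need r·√(n−2)/√(1−r²) ≥ 2.576
√(n−2) ≥ 2.576·√(1−0.133225) / 0.365 = 2.576·0.931008 / 0.365 = 6.5706
n−2 ≥ 43.1728  ⇒  n ≥ 45.1728
Smallest integer n = 46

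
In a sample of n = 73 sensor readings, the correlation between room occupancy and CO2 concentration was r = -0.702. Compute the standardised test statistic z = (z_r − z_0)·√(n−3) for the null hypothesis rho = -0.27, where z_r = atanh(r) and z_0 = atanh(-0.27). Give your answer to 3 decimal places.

-4.973

Fisher z: atanh(-0.702) = -0.871233, atanh(-0.27) = -0.276864
z = (z_r − z_0)·√(n−3) = (-0.871233 − (-0.276864))·√70 = -0.594369 · 8.366600 = -4.973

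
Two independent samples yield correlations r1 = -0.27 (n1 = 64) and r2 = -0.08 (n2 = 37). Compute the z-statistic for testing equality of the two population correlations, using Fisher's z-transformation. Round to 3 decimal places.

-0.919

z1 = atanh(-0.27) = -0.276864,  z2 = atanh(-0.08) = -0.080171
SE = √(1/(n1−3) + 1/(n2−3)) = √(1/61 + 1/34) = √(0.0163934 + 0.0294118) = √0.0458052 = 0.214021
z = (z1 − z2)/SE = (-0.276864 − (-0.080171)) / 0.214021 = -0.196693 / 0.214021 = -0.919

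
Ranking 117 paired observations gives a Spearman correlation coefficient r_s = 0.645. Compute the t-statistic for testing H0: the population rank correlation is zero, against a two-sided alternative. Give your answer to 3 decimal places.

9.051

t = r_s·√(n−2) / √(1−r_s²) with r_s = 0.645, n = 117
  = 0.645·√115 / √(1 − 0.416025)
  = 0.645·10.723805 / 0.764183
  = 6.916854 / 0.764183 = 9.051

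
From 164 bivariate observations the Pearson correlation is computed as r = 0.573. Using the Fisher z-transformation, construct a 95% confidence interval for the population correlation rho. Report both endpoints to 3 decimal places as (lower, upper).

(0.460, 0.668)

Fisher z: z_r = atanh(r) = ½·ln((1+0.573)/(1−0.573)) = 0.651978
SE(z) = 1/√(n−3) = 1/√161 = 0.078811
95% ⇒ z* = 1.960; margin = 1.960·0.078811 = 0.154470
CI on z-scale: (0.497508, 0.806448)
Back-transform: tanh(0.497508) = 0.460155, tanh(0.806448) = 0.667626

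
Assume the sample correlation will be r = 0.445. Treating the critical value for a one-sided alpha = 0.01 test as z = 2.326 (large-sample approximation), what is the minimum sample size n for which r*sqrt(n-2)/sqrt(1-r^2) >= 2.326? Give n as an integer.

Need r·√(n−2)/√(1−r²) ≥ 2.326
√(n−2) ≥ 2.326·√(1−0.198025) / 0.445 = 2.326·0.895531 / 0.445 = 4.6809
n−2 ≥ 21.9108  ⇒  n ≥ 23.9108
Smallest integer n = 24

24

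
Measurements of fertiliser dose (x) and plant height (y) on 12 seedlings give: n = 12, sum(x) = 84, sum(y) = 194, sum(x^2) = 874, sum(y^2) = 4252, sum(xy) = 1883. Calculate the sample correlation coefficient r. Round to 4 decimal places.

0.9294

Numerator: nΣxy − (Σx)(Σy) = 12·1883 − (84)(194) = 6300
Denominator: √[(nΣx²−(Σx)²)(nΣy²−(Σy)²)]
  nΣx²−(Σx)² = 12·874 − 7056 = 3432;  nΣy²−(Σy)² = 12·4252 − 37636 = 13388
  √(3432·13388) = √45947616 = 6778.4671
r = 6300 / 6778.4671 = 0.9294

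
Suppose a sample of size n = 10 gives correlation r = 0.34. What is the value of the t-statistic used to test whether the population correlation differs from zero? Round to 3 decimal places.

1.023

t = r·√(n−2) / √(1−r²) with r = 0.34, n = 10
  = 0.34·√8 / √(1 − 0.1156)
  = 0.34·2.828427 / 0.940425
  = 0.961665 / 0.940425 = 1.023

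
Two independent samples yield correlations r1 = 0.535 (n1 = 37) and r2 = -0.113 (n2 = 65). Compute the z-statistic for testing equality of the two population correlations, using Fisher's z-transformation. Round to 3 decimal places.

z1 = atanh(0.535) = 0.597124,  z2 = atanh(-0.113) = -0.113485
SE = √(1/(n1−3) + 1/(n2−3)) = √(1/34 + 1/62) = √(0.0294118 + 0.0161290) = √0.0455408 = 0.213403
z = (z1 − z2)/SE = (0.597124 − (-0.113485)) / 0.213403 = 0.710609 / 0.213403 = 3.330

3.330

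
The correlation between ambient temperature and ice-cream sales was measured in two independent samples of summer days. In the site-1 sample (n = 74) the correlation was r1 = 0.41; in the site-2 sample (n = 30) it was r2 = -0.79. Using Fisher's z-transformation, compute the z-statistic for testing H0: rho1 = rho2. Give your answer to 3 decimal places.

Fisher z-transforms: z1 = atanh(0.41) = 0.435611, z2 = atanh(-0.79) = -1.071432; difference d = 1.507043
Var(d) = 1/71 + 1/27 = 0.0140845 + 0.0370370 = 0.0511215
z = d/√Var(d) = 1.507043 / √0.0511215 = 1.507043 / 0.226101 = 6.665

6.665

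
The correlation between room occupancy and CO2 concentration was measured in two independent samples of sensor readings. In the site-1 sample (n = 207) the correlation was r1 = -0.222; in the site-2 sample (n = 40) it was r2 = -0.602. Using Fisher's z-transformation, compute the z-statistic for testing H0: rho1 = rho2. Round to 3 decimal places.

Fisher z-transforms: z1 = atanh(-0.222) = -0.225759, z2 = atanh(-0.602) = -0.696278; difference d = 0.470519
Var(d) = 1/204 + 1/37 = 0.0049020 + 0.0270270 = 0.0319290
z = d/√Var(d) = 0.470519 / √0.0319290 = 0.470519 / 0.178687 = 2.633

2.633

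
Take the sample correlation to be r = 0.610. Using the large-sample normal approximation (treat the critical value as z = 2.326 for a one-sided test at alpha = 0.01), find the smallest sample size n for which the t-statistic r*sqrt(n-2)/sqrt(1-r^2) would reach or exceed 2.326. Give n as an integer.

r√(n−2)/√(1−r²) ≥ 2.326  ⇔  n−2 ≥ (2.326)²·(1−r²)/r²
(1−r²)/r² = (1−0.372100)/0.372100 = 1.6874
n ≥ 2 + 5.410276·1.6874 = 2 + 9.1293 = 11.1293
⌈11.1293⌉ = 12

12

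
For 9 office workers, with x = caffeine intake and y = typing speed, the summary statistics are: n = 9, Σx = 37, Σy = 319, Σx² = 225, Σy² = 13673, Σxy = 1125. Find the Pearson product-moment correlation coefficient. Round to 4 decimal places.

-0.4489

Numerator: nΣxy − (Σx)(Σy) = 9·1125 − (37)(319) = -1678
Denominator: √[(nΣx²−(Σx)²)(nΣy²−(Σy)²)]
  nΣx²−(Σx)² = 9·225 − 1369 = 656;  nΣy²−(Σy)² = 9·13673 − 101761 = 21296
  √(656·21296) = √13970176 = 3737.6699
r = -1678 / 3737.6699 = -0.4489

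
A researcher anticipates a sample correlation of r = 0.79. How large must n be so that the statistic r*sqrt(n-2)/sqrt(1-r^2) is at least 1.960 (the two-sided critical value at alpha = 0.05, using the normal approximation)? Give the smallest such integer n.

Need r·√(n−2)/√(1−r²) ≥ 1.960
√(n−2) ≥ 1.960·√(1−0.6241) / 0.79 = 1.960·0.613107 / 0.79 = 1.5211
n−2 ≥ 2.3137  ⇒  n ≥ 4.3137
Smallest integer n = 5

5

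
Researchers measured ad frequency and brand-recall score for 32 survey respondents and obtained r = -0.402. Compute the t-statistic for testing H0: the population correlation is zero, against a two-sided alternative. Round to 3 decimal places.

-2.405

t = r·√(n−2) / √(1−r²) with r = -0.402, n = 32
  = -0.402·√30 / √(1 − 0.161604)
  = -0.402·5.477226 / 0.915640
  = -2.201845 / 0.915640 = -2.405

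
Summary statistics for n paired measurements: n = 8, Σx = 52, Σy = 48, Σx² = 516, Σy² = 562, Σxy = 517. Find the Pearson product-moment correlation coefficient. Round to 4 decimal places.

S_xy = nΣxy − ΣxΣy = 8·517 − 52·48 = 4136 − 2496 = 1640
S_xx = nΣx² − (Σx)² = 8·516 − 52² = 4128 − 2704 = 1424
S_yy = nΣy² − (Σy)² = 8·562 − 48² = 4496 − 2304 = 2192
r = S_xy / √(S_xx·S_yy) = 1640 / √(1424·2192) = 1640 / √3121408 = 1640 / 1766.7507 = 0.9283

0.9283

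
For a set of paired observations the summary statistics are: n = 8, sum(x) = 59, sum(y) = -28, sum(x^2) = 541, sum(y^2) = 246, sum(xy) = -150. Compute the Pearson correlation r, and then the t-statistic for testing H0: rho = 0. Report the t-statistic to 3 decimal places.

1.239

S_xy = nΣxy − ΣxΣy = 8·(-150) − 59·(-28) = -1200 − (-1652) = 452
S_xx = nΣx² − (Σx)² = 8·541 − 59² = 4328 − 3481 = 847
S_yy = nΣy² − (Σy)² = 8·246 − (-28)² = 1968 − 784 = 1184
r = S_xy / √(S_xx·S_yy) = 452 / √(847·1184) = 452 / √1002848 = 452 / 1001.4230 = 0.4514
t = r·√(n−2)/√(1−r²) = 0.4514·√6 / √(1−0.203762) = 1.105700 / 0.892322 = 1.239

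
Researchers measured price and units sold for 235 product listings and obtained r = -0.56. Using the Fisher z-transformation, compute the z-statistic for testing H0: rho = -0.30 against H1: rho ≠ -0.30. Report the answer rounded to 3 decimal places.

Fisher z: atanh(-0.56) = -0.632833, atanh(-0.30) = -0.309520
z = (z_r − z_0)·√(n−3) = (-0.632833 − (-0.309520))·√232 = -0.323313 · 15.231546 = -4.925

-4.925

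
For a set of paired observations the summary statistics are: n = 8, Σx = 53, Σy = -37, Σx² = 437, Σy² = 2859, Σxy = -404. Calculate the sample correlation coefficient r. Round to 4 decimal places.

Numerator: nΣxy − (Σx)(Σy) = 8·(-404) − (53)(-37) = -1271
Denominator: √[(nΣx²−(Σx)²)(nΣy²−(Σy)²)]
  nΣx²−(Σx)² = 8·437 − 2809 = 687;  nΣy²−(Σy)² = 8·2859 − 1369 = 21503
  √(687·21503) = √14772561 = 3843.5089
r = -1271 / 3843.5089 = -0.3307

-0.3307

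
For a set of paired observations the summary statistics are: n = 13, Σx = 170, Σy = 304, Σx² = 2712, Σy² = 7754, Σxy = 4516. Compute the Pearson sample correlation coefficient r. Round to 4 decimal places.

S_xy = nΣxy − ΣxΣy = 13·4516 − 170·304 = 58708 − 51680 = 7028
S_xx = nΣx² − (Σx)² = 13·2712 − 170² = 35256 − 28900 = 6356
S_yy = nΣy² − (Σy)² = 13·7754 − 304² = 100802 − 92416 = 8386
r = S_xy / √(S_xx·S_yy) = 7028 / √(6356·8386) = 7028 / √53301416 = 7028 / 7300.7819 = 0.9626

0.9626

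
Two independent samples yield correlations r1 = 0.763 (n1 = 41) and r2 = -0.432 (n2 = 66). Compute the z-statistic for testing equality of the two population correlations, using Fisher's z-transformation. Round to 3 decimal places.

7.136

Fisher z-transforms: z1 = atanh(0.763) = 1.003356, z2 = atanh(-0.432) = -0.462353; difference d = 1.465709
Var(d) = 1/38 + 1/63 = 0.0263158 + 0.0158730 = 0.0421888
z = d/√Var(d) = 1.465709 / √0.0421888 = 1.465709 / 0.205399 = 7.136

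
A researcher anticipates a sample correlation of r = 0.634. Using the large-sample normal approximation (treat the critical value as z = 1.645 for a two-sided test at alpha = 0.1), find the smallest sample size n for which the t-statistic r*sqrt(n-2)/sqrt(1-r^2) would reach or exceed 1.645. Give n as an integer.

Need r·√(n−2)/√(1−r²) ≥ 1.645
√(n−2) ≥ 1.645·√(1−0.401956) / 0.634 = 1.645·0.773333 / 0.634 = 2.0065
n−2 ≥ 4.0260  ⇒  n ≥ 6.0260
Smallest integer n = 7

7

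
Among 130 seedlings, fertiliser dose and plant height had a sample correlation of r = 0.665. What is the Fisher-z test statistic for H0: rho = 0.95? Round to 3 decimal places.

-11.608

z_r = atanh(0.665) = 0.801725,  z_0 = atanh(0.95) = 1.831781
SE = 1/√(n−3) = 1/√127 = 0.088736
z = (z_r − z_0)/SE = (0.801725 − 1.831781) / 0.088736 = -1.030056 / 0.088736 = -11.608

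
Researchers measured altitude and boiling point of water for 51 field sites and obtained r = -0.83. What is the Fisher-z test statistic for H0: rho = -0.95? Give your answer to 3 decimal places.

4.459

z_r = atanh(-0.83) = -1.188136,  z_0 = atanh(-0.95) = -1.831781
SE = 1/√(n−3) = 1/√48 = 0.144338
z = (z_r − z_0)/SE = (-1.188136 − (-1.831781)) / 0.144338 = 0.643645 / 0.144338 = 4.459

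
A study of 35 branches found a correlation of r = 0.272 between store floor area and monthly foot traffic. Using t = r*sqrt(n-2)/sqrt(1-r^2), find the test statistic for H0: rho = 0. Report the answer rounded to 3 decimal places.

1.624

1 − r² = 1 − 0.073984 = 0.926016;  √(1−r²) = 0.962297
√(n−2) = √33 = 5.744563
t = r·√(n−2)/√(1−r²) = 0.272 · 5.744563 / 0.962297 = 1.624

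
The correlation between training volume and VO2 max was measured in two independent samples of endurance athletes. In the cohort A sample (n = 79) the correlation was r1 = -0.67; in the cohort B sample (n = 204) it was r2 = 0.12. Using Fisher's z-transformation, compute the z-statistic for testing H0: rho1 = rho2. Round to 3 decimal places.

-6.916

Fisher z-transforms: z1 = atanh(-0.67) = -0.810743, z2 = atanh(0.12) = 0.120581; difference d = -0.931324
Var(d) = 1/76 + 1/201 = 0.0131579 + 0.0049751 = 0.0181330
z = d/√Var(d) = -0.931324 / √0.0181330 = -0.931324 / 0.134659 = -6.916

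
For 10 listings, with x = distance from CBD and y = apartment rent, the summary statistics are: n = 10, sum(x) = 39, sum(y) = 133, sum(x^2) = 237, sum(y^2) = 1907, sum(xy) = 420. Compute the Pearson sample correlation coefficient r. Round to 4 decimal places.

-0.9115

Numerator: nΣxy − (Σx)(Σy) = 10·420 − (39)(133) = -987
Denominator: √[(nΣx²−(Σx)²)(nΣy²−(Σy)²)]
  nΣx²−(Σx)² = 10·237 − 1521 = 849;  nΣy²−(Σy)² = 10·1907 − 17689 = 1381
  √(849·1381) = √1172469 = 1082.8061
r = -987 / 1082.8061 = -0.9115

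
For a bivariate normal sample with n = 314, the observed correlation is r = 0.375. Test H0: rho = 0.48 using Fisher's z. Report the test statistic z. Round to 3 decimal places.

z_r = atanh(0.375) = 0.394229,  z_0 = atanh(0.48) = 0.522984
SE = 1/√(n−3) = 1/√311 = 0.056705
z = (z_r − z_0)/SE = (0.394229 − 0.522984) / 0.056705 = -0.128755 / 0.056705 = -2.271

-2.271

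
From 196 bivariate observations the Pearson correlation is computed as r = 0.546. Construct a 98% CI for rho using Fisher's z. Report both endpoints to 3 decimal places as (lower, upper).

(0.418, 0.653)

z_r = atanh(0.546) = 0.612665;  SE = 1/√(n−3) = 1/√193 = 0.071982
z-limits: 0.612665 ± 2.326·0.071982 = 0.612665 ± 0.167430 = [0.445235, 0.780095]
ρ-limits: (tanh 0.445235, tanh 0.780095) = (0.418, 0.653)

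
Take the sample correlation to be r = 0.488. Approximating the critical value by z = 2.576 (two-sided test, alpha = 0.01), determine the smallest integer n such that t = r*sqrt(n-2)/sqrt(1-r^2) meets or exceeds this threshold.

24

Need r·√(n−2)/√(1−r²) ≥ 2.576
√(n−2) ≥ 2.576·√(1−0.238144) / 0.488 = 2.576·0.872844 / 0.488 = 4.6075
n−2 ≥ 21.2291  ⇒  n ≥ 23.2291
Smallest integer n = 24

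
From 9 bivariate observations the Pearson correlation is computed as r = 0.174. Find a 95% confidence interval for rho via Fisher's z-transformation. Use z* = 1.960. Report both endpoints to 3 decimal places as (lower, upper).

(-0.554, 0.751)

Fisher z: z_r = atanh(r) = ½·ln((1+0.174)/(1−0.174)) = 0.175789
SE(z) = 1/√(n−3) = 1/√6 = 0.408248
95% ⇒ z* = 1.960; margin = 1.960·0.408248 = 0.800166
CI on z-scale: (-0.624377, 0.975955)
Back-transform: tanh(-0.624377) = -0.554168, tanh(0.975955) = 0.751310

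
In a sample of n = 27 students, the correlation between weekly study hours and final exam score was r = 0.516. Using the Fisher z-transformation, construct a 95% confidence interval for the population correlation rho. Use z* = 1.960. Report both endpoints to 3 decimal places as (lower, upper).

(0.169, 0.749)

Fisher z: z_r = atanh(r) = ½·ln((1+0.516)/(1−0.516)) = 0.570873
SE(z) = 1/√(n−3) = 1/√24 = 0.204124
95% ⇒ z* = 1.960; margin = 1.960·0.204124 = 0.400083
CI on z-scale: (0.170790, 0.970956)
Back-transform: tanh(0.170790) = 0.169149, tanh(0.970956) = 0.749124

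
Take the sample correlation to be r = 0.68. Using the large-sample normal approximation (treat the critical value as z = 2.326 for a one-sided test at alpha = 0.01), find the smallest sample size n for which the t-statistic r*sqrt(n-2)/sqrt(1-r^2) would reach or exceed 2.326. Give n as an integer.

9

Need r·√(n−2)/√(1−r²) ≥ 2.326
√(n−2) ≥ 2.326·√(1−0.4624) / 0.68 = 2.326·0.733212 / 0.68 = 2.5080
n−2 ≥ 6.2901  ⇒  n ≥ 8.2901
Smallest integer n = 9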